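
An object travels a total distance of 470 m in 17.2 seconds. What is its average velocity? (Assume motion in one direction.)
v_avg = Δd / Δt = 470 / 17.2 = 27.33 m/s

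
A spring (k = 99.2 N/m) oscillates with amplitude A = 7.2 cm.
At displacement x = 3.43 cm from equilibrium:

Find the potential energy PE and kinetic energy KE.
E_total = ½kA² = ½×99.2×(0.072)² = 0.2571 J
PE = ½kx² = ½×99.2×(0.0343)² = 0.05835 J
KE = E_total − PE = 0.1988 J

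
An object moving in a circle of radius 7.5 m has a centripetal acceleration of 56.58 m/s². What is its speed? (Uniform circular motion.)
v = √(a_c × r) = √(56.58 × 7.5) = 20.6 m/s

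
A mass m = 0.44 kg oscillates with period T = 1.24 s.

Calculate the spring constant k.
T = 2π√(m/k) → k = m(2π/T)² = 0.44×(2π/1.24)² = 11.3 N/m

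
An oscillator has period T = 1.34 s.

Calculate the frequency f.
f = 1/T = 1/1.34 = 0.7463 Hz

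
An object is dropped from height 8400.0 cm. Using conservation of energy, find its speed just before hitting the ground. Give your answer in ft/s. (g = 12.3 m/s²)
mgh = ½mv² → v = √(2gh) = √(2×12.3×84) = 45.46 m/s = 149.1 ft/s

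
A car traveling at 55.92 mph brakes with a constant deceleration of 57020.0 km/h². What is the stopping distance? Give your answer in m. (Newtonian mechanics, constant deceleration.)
d = v₀² / (2a) (with unit conversion) = 71.02 m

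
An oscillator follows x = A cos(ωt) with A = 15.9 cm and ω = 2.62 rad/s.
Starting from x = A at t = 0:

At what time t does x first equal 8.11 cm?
cos(ωt) = x/A = 8.11/15.9 = 0.5101
ωt = arccos(0.5101) = 1.036 rad
t = 1.036/2.62 = 0.3952 s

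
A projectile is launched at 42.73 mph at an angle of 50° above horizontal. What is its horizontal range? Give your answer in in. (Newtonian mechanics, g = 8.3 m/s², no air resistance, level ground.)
R = v₀² sin(2θ) / g (with unit conversion) = 1705.0 in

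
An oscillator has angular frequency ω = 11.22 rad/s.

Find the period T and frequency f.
T = 2π/ω = 2π/11.22 = 0.56 s; f = ω/2π = 1.786 Hz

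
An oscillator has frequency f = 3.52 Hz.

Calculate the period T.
T = 1/f = 1/3.52 = 0.2841 s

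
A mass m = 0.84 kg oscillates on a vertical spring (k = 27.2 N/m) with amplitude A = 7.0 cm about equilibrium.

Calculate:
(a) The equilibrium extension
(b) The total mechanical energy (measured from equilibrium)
x_eq = mg/k = 0.84×9.81/27.2 = 0.303 m = 30.3 cm
E = ½kA² = ½×27.2×(0.07)² = 0.06664 J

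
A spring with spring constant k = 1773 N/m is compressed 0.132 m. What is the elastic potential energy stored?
PE = ½kx² = ½×1773×0.132² = 15.45 J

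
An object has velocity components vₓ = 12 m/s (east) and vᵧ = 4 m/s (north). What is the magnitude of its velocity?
|v| = √(vₓ² + vᵧ²) = √(12² + 4²) = √(160) = 12.65 m/s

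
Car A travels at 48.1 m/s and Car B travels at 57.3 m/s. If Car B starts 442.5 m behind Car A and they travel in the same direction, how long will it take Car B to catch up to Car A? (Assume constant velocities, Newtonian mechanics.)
Relative speed: v_rel = 57.3 - 48.1 = 9.2 m/s
Time to catch: t = d₀/v_rel = 442.5/9.2 = 48.1 s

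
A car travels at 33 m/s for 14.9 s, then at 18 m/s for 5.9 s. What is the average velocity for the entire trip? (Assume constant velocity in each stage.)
d₁ = v₁t₁ = 33 × 14.9 = 491.7 m
d₂ = v₂t₂ = 18 × 5.9 = 106.2 m
d_total = 597.9 m, t_total = 20.8 s
v_avg = d_total/t_total = 597.9/20.8 = 28.75 m/s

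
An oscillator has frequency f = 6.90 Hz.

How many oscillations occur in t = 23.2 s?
n = f×t = 6.9×23.2 = 160.1 oscillations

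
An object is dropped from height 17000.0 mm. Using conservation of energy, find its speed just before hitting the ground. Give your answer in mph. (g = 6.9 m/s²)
mgh = ½mv² → v = √(2gh) = √(2×6.9×17) = 15.32 m/s = 34.26 mph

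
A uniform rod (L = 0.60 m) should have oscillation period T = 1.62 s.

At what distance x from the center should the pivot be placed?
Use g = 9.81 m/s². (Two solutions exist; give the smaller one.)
T = 2π√((L²/12 + x²)/(gx)). Let c = T²g/(4π²) = 0.6521.
x² − cx + L²/12 = 0 → x = (c − √(c² − L²/3))/2 = 0.04981 m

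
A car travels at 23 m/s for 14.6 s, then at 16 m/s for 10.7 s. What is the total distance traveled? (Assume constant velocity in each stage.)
d₁ = v₁t₁ = 23 × 14.6 = 335.8 m
d₂ = v₂t₂ = 16 × 10.7 = 171.2 m
d_total = 335.8 + 171.2 = 507.0 m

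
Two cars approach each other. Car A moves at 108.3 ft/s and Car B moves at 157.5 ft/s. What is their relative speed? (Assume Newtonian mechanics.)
v_rel = v_A + v_B = 108.3 + 157.5 = 265.8 ft/s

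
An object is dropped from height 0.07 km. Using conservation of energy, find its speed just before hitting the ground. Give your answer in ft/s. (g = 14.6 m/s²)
mgh = ½mv² → v = √(2gh) = √(2×14.6×70) = 45.21 m/s = 148.3 ft/s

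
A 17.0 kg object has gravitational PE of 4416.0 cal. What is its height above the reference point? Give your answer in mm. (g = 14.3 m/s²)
PE = mgh → h = PE/(mg) = 1.848e+04 J / (17 kg × 14.3 m/s²) = 76 m = 76000.0 mm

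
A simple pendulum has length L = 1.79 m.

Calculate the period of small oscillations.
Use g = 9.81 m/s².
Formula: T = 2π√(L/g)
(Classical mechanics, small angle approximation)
T = 2π√(L/g) = 2π√(1.79/9.81) = 2.684 s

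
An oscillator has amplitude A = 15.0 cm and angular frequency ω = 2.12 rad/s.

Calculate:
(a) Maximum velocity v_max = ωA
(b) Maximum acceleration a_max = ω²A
v_max = ωA = 2.12×0.15 = 0.318 m/s
a_max = ω²A = 2.12²×0.15 = 0.6742 m/s²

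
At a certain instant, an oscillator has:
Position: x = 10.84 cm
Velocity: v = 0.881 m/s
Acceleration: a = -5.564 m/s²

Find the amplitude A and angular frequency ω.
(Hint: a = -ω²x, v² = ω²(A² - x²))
a = −ω²x → ω = √(|a|/x) = √(5.564/0.1084) = 7.164 rad/s
v² = ω²(A² − x²) → A = √(x² + v²/ω²) = √(0.1084² + 0.881²/7.164²) = 0.1639 m = 16.39 cm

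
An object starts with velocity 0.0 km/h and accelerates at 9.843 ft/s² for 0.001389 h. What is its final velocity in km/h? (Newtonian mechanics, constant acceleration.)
v = v₀ + at (with unit conversion) = 54.01 km/h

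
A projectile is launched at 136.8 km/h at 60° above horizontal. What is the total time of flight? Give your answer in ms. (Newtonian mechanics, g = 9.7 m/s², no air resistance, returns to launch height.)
T = 2v₀sin(θ)/g (with unit conversion) = 6785.0 ms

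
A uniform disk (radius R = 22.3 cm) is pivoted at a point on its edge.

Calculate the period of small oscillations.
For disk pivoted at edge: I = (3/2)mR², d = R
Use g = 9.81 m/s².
I/m = (3/2)R² = 0.07459 m²; d = R = 0.223 m
T = 2π√((3/2)R²/(gR)) = 2π√(3R/(2g)) = 1.16 s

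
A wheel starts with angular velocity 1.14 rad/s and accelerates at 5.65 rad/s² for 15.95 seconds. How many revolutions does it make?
θ = ω₀t + ½αt² = 1.14×15.95 + ½×5.65×15.95² = 736.87 rad
Revolutions = θ/(2π) = 736.87/(2π) = 117.28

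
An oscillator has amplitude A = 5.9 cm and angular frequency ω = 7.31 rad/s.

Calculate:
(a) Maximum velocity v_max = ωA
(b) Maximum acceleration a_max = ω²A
v_max = ωA = 7.31×0.059 = 0.4313 m/s
a_max = ω²A = 7.31²×0.059 = 3.153 m/s²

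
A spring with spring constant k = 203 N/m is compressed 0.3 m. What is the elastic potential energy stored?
PE = ½kx² = ½×203×0.3² = 9.135 J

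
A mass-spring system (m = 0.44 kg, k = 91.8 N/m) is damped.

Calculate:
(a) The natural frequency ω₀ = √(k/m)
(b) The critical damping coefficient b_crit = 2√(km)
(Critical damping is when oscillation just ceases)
ω₀ = √(k/m) = √(91.8/0.44) = 14.44 rad/s
b_crit = 2√(km) = 2√(91.8×0.44) = 12.71 kg/s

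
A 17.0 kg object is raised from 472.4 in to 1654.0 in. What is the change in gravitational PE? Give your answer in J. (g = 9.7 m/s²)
ΔPE = mg(h₂ − h₁) = 17 kg × 9.7 m/s² × (42.01 − 12) m = 4949 J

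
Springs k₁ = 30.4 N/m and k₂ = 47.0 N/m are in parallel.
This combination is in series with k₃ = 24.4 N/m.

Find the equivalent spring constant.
k₁₂ = k₁ + k₂ = 77.4 N/m (parallel)
1/k_eq = 1/k₁₂ + 1/k₃ → k_eq = 18.55 N/m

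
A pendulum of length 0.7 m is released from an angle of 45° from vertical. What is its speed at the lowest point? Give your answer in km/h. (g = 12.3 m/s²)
h = L(1 − cosθ) = 0.7×(1 − cos45°) = 0.205 m
v = √(2gh) = √(2×12.3×0.205) = 2.246 m/s = 8.085 km/h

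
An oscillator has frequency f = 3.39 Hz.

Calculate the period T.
T = 1/f = 1/3.39 = 0.295 s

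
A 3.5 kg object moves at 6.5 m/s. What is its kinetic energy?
KE = ½mv² = ½×3.5×6.5² = 73.9375 J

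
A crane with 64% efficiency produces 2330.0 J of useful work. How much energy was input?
W_in = W_out/η = 2330.0/0.64 = 3640.6 J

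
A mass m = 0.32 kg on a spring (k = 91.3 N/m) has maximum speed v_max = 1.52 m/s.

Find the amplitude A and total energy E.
½mv²_max = ½kA² → A = v_max√(m/k) = 1.52×√(0.32/91.3) = 0.08999 m = 8.999 cm
E = ½mv²_max = ½×0.32×1.52² = 0.3697 J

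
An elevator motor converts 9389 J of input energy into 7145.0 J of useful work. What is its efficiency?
η = W_out/W_in = 7145.0/9389 = 0.761 = 76.1%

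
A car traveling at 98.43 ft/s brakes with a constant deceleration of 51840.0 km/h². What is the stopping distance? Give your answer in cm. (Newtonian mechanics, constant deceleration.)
d = v₀² / (2a) (with unit conversion) = 11250.0 cm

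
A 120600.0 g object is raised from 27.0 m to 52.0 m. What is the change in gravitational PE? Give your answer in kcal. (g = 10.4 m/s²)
ΔPE = mg(h₂ − h₁) = 120.6 kg × 10.4 m/s² × (52 − 27) m = 3.136e+04 J = 7.494 kcal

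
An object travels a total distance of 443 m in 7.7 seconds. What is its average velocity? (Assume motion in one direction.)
v_avg = Δd / Δt = 443 / 7.7 = 57.53 m/s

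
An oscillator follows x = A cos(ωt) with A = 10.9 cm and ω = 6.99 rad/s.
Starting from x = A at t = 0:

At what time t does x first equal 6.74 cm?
cos(ωt) = x/A = 6.74/10.9 = 0.6183
ωt = arccos(0.6183) = 0.9042 rad
t = 0.9042/6.99 = 0.1294 s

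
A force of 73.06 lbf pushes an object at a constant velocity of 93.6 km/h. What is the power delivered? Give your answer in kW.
P = Fv = 325 N × 26 m/s = 8450 W = 8.45 kW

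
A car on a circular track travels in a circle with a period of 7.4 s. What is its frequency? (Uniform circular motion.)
f = 1/T = 1/7.4 = 0.1351 Hz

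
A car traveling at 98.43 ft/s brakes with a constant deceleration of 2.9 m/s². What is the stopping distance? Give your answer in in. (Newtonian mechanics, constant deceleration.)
d = v₀² / (2a) (with unit conversion) = 6110.0 in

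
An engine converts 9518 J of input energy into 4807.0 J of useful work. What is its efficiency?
η = W_out/W_in = 4807.0/9518 = 0.505 = 50.5%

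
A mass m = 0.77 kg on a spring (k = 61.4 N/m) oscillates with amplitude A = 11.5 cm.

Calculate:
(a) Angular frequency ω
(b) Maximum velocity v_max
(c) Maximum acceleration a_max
ω = √(k/m) = √(61.4/0.77) = 8.93 rad/s
v_max = ωA = 8.93×0.115 = 1.027 m/s
a_max = ω²A = 8.93²×0.115 = 9.17 m/s²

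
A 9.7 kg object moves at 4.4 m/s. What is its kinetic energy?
KE = ½mv² = ½×9.7×4.4² = 93.896 J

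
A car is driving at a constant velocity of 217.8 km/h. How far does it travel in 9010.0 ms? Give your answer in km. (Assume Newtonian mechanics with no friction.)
d = vt (with unit conversion) = 0.5451 km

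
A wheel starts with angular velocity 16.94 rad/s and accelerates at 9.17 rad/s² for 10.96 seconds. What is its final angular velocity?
ω = ω₀ + αt = 16.94 + 9.17 × 10.96 = 117.44 rad/s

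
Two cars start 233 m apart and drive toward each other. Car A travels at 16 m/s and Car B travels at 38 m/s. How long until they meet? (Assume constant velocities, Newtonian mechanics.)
Combined speed: v_combined = 16 + 38 = 54 m/s
Time to meet: t = d/54 = 233/54 = 4.31 s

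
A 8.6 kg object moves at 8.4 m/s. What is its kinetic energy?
KE = ½mv² = ½×8.6×8.4² = 303.408 J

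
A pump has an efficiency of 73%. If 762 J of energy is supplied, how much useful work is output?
W_out = η × W_in = 0.73 × 762 = 556.26 J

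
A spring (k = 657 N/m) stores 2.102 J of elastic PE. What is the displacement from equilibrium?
PE = ½kx² → x = √(2PE/k) = √(2×2.102/657) = 0.07999 m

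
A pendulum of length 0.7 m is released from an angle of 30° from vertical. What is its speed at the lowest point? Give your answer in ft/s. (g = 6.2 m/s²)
h = L(1 − cosθ) = 0.7×(1 − cos30°) = 0.09378 m
v = √(2gh) = √(2×6.2×0.09378) = 1.078 m/s = 3.538 ft/s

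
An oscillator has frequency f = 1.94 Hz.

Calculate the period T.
T = 1/f = 1/1.94 = 0.5155 s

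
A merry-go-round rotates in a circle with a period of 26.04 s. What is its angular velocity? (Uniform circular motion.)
ω = 2π/T = 2π/26.04 = 0.2413 rad/s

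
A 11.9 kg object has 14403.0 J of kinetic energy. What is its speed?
KE = ½mv² → v = √(2KE/m) = √(2×14403.0/11.9) = 49.2 m/s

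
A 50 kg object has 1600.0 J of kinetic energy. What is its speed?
KE = ½mv² → v = √(2KE/m) = √(2×1600.0/50) = 8.0 m/s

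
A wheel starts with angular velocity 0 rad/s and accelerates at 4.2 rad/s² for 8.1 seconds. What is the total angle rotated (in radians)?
θ = ω₀t + ½αt² = 0×8.1 + ½×4.2×8.1² = 137.78 rad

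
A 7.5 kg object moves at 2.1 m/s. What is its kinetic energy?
KE = ½mv² = ½×7.5×2.1² = 16.5375 J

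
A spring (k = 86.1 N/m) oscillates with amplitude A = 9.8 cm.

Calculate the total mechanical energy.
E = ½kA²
E = ½kA² = ½×86.1×(0.098)² = 0.4135 J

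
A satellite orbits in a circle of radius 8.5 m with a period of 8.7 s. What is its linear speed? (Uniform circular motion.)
v = 2πr/T = 2π×8.5/8.7 = 6.14 m/s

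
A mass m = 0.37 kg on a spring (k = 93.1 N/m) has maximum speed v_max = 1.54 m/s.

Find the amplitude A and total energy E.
½mv²_max = ½kA² → A = v_max√(m/k) = 1.54×√(0.37/93.1) = 0.09708 m = 9.708 cm
E = ½mv²_max = ½×0.37×1.54² = 0.4387 J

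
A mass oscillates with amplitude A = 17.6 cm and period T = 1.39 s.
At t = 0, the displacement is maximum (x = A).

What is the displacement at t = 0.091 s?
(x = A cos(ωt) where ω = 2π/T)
ω = 2π/T = 2π/1.39 = 4.52 rad/s
x = A cos(ωt) = 17.6×cos(4.52×0.091) = 16.13 cm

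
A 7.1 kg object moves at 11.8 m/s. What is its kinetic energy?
KE = ½mv² = ½×7.1×11.8² = 494.302 J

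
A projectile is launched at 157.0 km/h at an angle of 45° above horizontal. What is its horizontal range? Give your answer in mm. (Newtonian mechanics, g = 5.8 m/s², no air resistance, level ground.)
R = v₀² sin(2θ) / g (with unit conversion) = 327900.0 mm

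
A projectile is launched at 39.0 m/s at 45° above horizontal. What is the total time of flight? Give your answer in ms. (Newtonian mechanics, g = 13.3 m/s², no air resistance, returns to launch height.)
T = 2v₀sin(θ)/g (with unit conversion) = 4147.0 ms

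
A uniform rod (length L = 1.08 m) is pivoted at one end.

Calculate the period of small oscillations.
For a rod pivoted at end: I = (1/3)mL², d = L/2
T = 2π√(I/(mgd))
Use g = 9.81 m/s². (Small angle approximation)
I/m = (1/3)L² = 0.3888 m²; d = L/2 = 0.54 m
T = 2π√(I/(mgd)) = 2π√(0.3888/(9.81×0.54)) = 1.702 s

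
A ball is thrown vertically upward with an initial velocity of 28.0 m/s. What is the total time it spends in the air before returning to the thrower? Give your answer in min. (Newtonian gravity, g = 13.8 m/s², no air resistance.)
t_total = 2v₀/g (with unit conversion) = 0.06763 min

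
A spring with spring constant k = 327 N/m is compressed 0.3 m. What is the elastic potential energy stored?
PE = ½kx² = ½×327×0.3² = 14.71 J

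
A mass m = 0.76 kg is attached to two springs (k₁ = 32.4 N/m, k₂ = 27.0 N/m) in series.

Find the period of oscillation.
k_eq = k₁k₂/(k₁+k₂) = 14.73 N/m
T = 2π√(m/k_eq) = 2π√(0.76/14.73) = 1.427 s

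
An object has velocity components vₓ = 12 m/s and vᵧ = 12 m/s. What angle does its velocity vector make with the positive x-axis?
θ = arctan(vᵧ/vₓ) = arctan(12/12) = 45.0°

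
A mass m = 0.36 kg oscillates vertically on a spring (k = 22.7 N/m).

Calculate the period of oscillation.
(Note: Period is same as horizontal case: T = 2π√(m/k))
T = 2π√(m/k) = 2π√(0.36/22.7) = 0.7913 s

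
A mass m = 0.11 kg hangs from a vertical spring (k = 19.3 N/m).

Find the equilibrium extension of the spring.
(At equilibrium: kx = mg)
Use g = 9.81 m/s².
x_eq = mg/k = 0.11×9.81/19.3 = 0.05591 m = 5.591 cm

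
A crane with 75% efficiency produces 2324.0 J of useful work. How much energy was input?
W_in = W_out/η = 2324.0/0.75 = 3098.7 J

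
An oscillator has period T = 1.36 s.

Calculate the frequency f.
f = 1/T = 1/1.36 = 0.7353 Hz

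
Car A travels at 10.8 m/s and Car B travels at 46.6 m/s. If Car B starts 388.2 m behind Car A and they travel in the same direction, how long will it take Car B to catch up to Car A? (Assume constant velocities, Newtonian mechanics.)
Relative speed: v_rel = 46.6 - 10.8 = 35.8 m/s
Time to catch: t = d₀/v_rel = 388.2/35.8 = 10.84 s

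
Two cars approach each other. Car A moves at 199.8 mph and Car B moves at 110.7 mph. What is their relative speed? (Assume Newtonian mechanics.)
v_rel = v_A + v_B = 199.8 + 110.7 = 310.5 mph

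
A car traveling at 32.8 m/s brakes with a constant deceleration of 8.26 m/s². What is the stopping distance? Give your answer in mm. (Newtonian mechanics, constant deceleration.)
d = v₀² / (2a) (with unit conversion) = 65120.0 mm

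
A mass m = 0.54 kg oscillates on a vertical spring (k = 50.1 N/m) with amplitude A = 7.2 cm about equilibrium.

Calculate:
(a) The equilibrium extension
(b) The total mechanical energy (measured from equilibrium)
x_eq = mg/k = 0.54×9.81/50.1 = 0.1057 m = 10.57 cm
E = ½kA² = ½×50.1×(0.072)² = 0.1299 J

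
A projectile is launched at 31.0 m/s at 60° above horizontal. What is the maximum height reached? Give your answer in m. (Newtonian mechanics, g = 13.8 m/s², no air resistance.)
H = v₀²sin²(θ)/(2g) = 26.11 m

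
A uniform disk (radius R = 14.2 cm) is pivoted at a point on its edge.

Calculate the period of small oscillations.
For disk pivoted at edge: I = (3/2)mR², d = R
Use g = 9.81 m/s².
I/m = (3/2)R² = 0.03025 m²; d = R = 0.142 m
T = 2π√((3/2)R²/(gR)) = 2π√(3R/(2g)) = 0.9258 s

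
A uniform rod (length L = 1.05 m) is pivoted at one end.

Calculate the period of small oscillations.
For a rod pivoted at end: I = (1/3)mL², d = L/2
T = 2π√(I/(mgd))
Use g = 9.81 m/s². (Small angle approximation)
I/m = (1/3)L² = 0.3675 m²; d = L/2 = 0.525 m
T = 2π√(I/(mgd)) = 2π√(0.3675/(9.81×0.525)) = 1.678 s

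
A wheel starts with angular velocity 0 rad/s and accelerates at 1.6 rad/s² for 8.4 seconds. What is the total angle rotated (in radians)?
θ = ω₀t + ½αt² = 0×8.4 + ½×1.6×8.4² = 56.45 rad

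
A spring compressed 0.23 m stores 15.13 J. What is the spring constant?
PE = ½kx² → k = 2PE/x² = 2×15.13/0.23² = 572.0 N/m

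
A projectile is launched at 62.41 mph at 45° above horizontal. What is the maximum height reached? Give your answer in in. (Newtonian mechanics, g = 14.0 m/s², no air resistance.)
H = v₀²sin²(θ)/(2g) (with unit conversion) = 547.2 in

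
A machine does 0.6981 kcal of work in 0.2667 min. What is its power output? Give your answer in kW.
P = W/t = 2921 J / 16 s = 182.5 W = 0.1825 kW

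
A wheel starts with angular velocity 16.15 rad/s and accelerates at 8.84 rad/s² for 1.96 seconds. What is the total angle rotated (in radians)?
θ = ω₀t + ½αt² = 16.15×1.96 + ½×8.84×1.96² = 48.63 rad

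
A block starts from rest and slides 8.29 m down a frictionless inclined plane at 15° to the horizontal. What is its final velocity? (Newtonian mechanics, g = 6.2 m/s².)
a = g sin(θ) = 6.2 × sin(15°) = 1.6 m/s²
v = √(2ad) = √(2 × 1.6 × 8.29) = 5.16 m/s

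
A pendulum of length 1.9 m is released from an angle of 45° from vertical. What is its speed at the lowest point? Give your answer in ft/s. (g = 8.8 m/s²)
h = L(1 − cosθ) = 1.9×(1 − cos45°) = 0.5565 m
v = √(2gh) = √(2×8.8×0.5565) = 3.13 m/s = 10.27 ft/s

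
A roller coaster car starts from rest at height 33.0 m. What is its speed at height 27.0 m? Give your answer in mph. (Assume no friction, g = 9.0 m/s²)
mgh₁ = ½mv₂² + mgh₂ → v₂ = √(2g(h₁−h₂)) = √(2×9.0×(33−27)) = 10.39 m/s = 23.25 mph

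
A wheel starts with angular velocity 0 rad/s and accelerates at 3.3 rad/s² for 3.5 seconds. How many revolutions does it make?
θ = ω₀t + ½αt² = 0×3.5 + ½×3.3×3.5² = 20.21 rad
Revolutions = θ/(2π) = 20.21/(2π) = 3.22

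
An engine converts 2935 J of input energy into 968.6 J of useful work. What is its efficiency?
η = W_out/W_in = 968.6/2935 = 0.33 = 33.0%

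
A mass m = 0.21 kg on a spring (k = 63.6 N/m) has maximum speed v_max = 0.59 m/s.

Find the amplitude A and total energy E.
½mv²_max = ½kA² → A = v_max√(m/k) = 0.59×√(0.21/63.6) = 0.0339 m = 3.39 cm
E = ½mv²_max = ½×0.21×0.59² = 0.03655 J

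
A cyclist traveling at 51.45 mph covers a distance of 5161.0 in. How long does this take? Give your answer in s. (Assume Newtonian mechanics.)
t = d/v (with unit conversion) = 5.699 s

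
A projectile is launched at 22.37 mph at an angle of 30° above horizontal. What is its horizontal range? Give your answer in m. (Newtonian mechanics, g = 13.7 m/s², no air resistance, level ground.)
R = v₀² sin(2θ) / g (with unit conversion) = 6.322 m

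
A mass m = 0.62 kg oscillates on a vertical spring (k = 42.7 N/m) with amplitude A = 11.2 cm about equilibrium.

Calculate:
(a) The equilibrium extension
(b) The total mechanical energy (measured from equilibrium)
x_eq = mg/k = 0.62×9.81/42.7 = 0.1424 m = 14.24 cm
E = ½kA² = ½×42.7×(0.112)² = 0.2678 J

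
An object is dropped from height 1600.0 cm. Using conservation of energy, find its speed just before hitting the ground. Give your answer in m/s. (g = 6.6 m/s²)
mgh = ½mv² → v = √(2gh) = √(2×6.6×16) = 14.53 m/s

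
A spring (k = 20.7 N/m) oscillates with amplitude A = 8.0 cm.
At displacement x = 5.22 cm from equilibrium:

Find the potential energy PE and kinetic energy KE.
E_total = ½kA² = ½×20.7×(0.08)² = 0.06624 J
PE = ½kx² = ½×20.7×(0.0522)² = 0.0282 J
KE = E_total − PE = 0.03804 J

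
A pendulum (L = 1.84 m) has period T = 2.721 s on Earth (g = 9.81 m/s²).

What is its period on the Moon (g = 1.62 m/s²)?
T = 2π√(L/g), so T_moon/T_earth = √(g_earth/g_moon)
T_moon = 2π√(1.84/1.62) = 6.696 s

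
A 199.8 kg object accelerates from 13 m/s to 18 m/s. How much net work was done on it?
W_net = ΔKE = ½m(v₂² − v₁²) = ½×199.8×(18² − 13²) = 15484.5 J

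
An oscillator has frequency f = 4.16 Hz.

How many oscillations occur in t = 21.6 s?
n = f×t = 4.16×21.6 = 89.86 oscillations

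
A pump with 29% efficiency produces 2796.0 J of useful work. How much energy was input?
W_in = W_out/η = 2796.0/0.29 = 9641.4 J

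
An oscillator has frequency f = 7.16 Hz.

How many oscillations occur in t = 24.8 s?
n = f×t = 7.16×24.8 = 177.6 oscillations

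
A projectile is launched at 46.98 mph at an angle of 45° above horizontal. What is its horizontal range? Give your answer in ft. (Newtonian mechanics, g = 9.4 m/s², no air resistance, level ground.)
R = v₀² sin(2θ) / g (with unit conversion) = 153.9 ft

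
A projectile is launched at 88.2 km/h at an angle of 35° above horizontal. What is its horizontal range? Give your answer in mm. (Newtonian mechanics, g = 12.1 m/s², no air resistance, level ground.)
R = v₀² sin(2θ) / g (with unit conversion) = 46620.0 mm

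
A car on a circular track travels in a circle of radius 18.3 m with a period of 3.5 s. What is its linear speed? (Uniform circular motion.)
v = 2πr/T = 2π×18.3/3.5 = 32.85 m/s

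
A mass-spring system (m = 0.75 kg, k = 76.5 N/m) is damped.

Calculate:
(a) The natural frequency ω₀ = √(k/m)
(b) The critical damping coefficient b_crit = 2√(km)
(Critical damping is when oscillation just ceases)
ω₀ = √(k/m) = √(76.5/0.75) = 10.1 rad/s
b_crit = 2√(km) = 2√(76.5×0.75) = 15.15 kg/s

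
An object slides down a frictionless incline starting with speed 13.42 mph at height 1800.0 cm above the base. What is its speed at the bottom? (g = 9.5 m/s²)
½mv₀² + mgh = ½mv² → v = √(v₀² + 2gh) = √(5.999² + 2×9.5×18) = 19.44 m/s = 43.49 mph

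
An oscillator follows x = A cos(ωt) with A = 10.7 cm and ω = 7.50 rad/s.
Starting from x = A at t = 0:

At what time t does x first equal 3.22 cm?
cos(ωt) = x/A = 3.22/10.7 = 0.3009
ωt = arccos(0.3009) = 1.265 rad
t = 1.265/7.5 = 0.1687 s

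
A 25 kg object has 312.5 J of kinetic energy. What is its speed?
KE = ½mv² → v = √(2KE/m) = √(2×312.5/25) = 5.0 m/s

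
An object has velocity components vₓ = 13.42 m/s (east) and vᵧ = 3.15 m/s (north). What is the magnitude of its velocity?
|v| = √(vₓ² + vᵧ²) = √(13.42² + 3.15²) = √(190.019) = 13.78 m/s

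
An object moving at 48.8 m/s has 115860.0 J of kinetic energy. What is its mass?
KE = ½mv² → m = 2KE/v² = 2×115860.0/48.8² = 97.3 kg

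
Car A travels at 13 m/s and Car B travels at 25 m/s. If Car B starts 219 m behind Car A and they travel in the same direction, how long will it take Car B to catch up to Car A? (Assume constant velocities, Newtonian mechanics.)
Relative speed: v_rel = 25 - 13 = 12 m/s
Time to catch: t = d₀/v_rel = 219/12 = 18.25 s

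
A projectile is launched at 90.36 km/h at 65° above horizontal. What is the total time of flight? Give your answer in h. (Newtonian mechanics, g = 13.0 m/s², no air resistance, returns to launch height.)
T = 2v₀sin(θ)/g (with unit conversion) = 0.0009722 h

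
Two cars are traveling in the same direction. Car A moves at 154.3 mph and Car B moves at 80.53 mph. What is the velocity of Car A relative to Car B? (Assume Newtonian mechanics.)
v_rel = v_A - v_B = 154.3 - 80.53 = 73.77 mph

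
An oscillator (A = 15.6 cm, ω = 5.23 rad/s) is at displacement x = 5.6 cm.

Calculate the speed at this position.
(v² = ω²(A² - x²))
v = ω√(A² − x²) = 5.23×√(0.156² − 0.056²) = 0.7615 m/s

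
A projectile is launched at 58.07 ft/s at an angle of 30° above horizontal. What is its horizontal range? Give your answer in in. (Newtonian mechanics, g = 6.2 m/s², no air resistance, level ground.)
R = v₀² sin(2θ) / g (with unit conversion) = 1723.0 in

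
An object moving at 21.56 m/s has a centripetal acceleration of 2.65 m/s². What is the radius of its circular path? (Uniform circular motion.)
r = v²/a_c = 21.56²/2.65 = 175.41 m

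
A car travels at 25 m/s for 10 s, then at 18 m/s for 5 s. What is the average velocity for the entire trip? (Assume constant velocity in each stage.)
d₁ = v₁t₁ = 25 × 10 = 250 m
d₂ = v₂t₂ = 18 × 5 = 90 m
d_total = 340 m, t_total = 15 s
v_avg = d_total/t_total = 340/15 = 22.67 m/s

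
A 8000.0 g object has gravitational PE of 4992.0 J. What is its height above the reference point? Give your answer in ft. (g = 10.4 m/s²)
PE = mgh → h = PE/(mg) = 4992 J / (8 kg × 10.4 m/s²) = 60 m = 196.9 ft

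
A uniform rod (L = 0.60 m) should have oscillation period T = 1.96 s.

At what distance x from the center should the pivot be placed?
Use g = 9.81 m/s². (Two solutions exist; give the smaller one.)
T = 2π√((L²/12 + x²)/(gx)). Let c = T²g/(4π²) = 0.9546.
x² − cx + L²/12 = 0 → x = (c − √(c² − L²/3))/2 = 0.03254 m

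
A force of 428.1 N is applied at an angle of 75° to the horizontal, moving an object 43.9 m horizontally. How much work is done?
W = Fd cosθ = 428.1×43.9×cos(75°) = 4864.1 J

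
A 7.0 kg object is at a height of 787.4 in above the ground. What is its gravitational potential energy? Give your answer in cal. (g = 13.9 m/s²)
PE = mgh = 7 kg × 13.9 m/s² × 20 m = 1946 J = 465.1 cal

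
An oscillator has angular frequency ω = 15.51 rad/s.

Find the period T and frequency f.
T = 2π/ω = 2π/15.51 = 0.4051 s; f = ω/2π = 2.468 Hz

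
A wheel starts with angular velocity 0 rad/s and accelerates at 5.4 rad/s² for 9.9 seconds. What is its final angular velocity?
ω = ω₀ + αt = 0 + 5.4 × 9.9 = 53.46 rad/s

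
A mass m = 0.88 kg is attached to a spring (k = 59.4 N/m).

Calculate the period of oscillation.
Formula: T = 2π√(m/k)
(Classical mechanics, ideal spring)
T = 2π√(m/k) = 2π√(0.88/59.4) = 0.7648 s; f = 1/T = 1.308 Hz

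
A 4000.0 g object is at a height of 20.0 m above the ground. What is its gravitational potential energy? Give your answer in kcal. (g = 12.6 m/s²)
PE = mgh = 4 kg × 12.6 m/s² × 20 m = 1008 J = 0.2409 kcal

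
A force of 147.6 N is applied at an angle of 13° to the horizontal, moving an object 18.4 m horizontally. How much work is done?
W = Fd cosθ = 147.6×18.4×cos(13°) = 2646.2 J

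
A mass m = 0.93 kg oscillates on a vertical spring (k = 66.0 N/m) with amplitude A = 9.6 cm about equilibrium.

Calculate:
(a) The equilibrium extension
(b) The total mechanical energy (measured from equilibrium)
x_eq = mg/k = 0.93×9.81/66.0 = 0.1382 m = 13.82 cm
E = ½kA² = ½×66.0×(0.096)² = 0.3041 J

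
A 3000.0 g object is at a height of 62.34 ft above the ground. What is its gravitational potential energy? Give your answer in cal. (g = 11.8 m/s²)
PE = mgh = 3 kg × 11.8 m/s² × 19 m = 672.6 J = 160.8 cal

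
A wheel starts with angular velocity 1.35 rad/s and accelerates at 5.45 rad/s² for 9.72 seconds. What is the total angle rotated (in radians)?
θ = ω₀t + ½αt² = 1.35×9.72 + ½×5.45×9.72² = 270.58 rad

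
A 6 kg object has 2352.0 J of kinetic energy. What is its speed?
KE = ½mv² → v = √(2KE/m) = √(2×2352.0/6) = 28.0 m/s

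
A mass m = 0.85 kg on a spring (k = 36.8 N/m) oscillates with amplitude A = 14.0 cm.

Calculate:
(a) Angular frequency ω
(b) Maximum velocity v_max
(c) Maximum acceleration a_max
ω = √(k/m) = √(36.8/0.85) = 6.58 rad/s
v_max = ωA = 6.58×0.14 = 0.9212 m/s
a_max = ω²A = 6.58²×0.14 = 6.061 m/s²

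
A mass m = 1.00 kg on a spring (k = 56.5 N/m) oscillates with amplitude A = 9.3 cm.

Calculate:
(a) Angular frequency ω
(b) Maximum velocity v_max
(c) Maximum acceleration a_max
ω = √(k/m) = √(56.5/1.0) = 7.517 rad/s
v_max = ωA = 7.517×0.093 = 0.699 m/s
a_max = ω²A = 7.517²×0.093 = 5.255 m/s²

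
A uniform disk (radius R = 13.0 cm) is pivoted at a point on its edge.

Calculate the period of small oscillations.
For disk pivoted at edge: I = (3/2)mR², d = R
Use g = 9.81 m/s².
I/m = (3/2)R² = 0.02535 m²; d = R = 0.13 m
T = 2π√((3/2)R²/(gR)) = 2π√(3R/(2g)) = 0.8859 s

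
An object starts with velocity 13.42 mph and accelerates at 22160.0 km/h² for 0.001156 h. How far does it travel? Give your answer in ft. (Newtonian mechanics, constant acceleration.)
d = v₀t + ½at² (with unit conversion) = 130.5 ft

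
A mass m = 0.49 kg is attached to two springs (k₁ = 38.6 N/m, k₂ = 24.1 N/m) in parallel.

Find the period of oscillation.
k_eq = k₁+k₂ = 62.7 N/m
T = 2π√(m/k_eq) = 2π√(0.49/62.7) = 0.5554 s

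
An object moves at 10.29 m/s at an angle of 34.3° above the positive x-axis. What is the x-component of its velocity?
vₓ = v cos(θ) = 10.29 × cos(34.3°) = 8.5 m/s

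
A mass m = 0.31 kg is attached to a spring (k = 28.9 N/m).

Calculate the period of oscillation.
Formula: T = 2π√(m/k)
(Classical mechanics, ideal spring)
T = 2π√(m/k) = 2π√(0.31/28.9) = 0.6507 s; f = 1/T = 1.537 Hz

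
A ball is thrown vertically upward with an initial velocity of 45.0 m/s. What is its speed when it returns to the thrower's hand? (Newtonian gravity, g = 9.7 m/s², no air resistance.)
By conservation of energy, the ball returns at the same speed = 45.0 m/s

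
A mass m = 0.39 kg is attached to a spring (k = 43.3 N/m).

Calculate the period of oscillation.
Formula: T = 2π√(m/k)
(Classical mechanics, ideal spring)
T = 2π√(m/k) = 2π√(0.39/43.3) = 0.5963 s; f = 1/T = 1.677 Hz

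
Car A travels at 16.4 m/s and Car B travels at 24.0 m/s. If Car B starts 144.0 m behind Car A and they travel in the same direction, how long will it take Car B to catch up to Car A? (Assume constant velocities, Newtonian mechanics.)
Relative speed: v_rel = 24.0 - 16.4 = 7.6 m/s
Time to catch: t = d₀/v_rel = 144.0/7.6 = 18.95 s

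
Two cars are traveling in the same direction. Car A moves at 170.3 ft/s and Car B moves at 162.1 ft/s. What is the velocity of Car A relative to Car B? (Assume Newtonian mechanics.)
v_rel = v_A - v_B = 170.3 - 162.1 = 8.2 ft/s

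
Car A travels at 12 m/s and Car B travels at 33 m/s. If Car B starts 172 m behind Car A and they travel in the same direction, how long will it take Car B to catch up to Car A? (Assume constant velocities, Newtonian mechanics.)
Relative speed: v_rel = 33 - 12 = 21 m/s
Time to catch: t = d₀/v_rel = 172/21 = 8.19 s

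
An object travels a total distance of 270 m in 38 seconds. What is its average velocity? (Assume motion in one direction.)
v_avg = Δd / Δt = 270 / 38 = 7.11 m/s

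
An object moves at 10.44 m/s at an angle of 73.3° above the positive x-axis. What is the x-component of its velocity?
vₓ = v cos(θ) = 10.44 × cos(73.3°) = 3.0 m/s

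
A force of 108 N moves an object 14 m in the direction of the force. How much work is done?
W = Fd = 108×14 = 1512.0 J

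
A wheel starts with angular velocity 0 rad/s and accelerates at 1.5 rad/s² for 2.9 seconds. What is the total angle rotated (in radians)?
θ = ω₀t + ½αt² = 0×2.9 + ½×1.5×2.9² = 6.31 rad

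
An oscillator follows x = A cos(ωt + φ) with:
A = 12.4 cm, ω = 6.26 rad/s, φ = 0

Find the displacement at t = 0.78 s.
x = A cos(ωt + φ) = 12.4×cos(6.26×0.78 + 0) = 2.103 cm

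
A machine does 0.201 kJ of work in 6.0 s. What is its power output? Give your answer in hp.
P = W/t = 201 J / 6 s = 33.5 W = 0.04492 hp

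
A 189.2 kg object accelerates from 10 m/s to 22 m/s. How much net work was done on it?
W_net = ΔKE = ½m(v₂² − v₁²) = ½×189.2×(22² − 10²) = 36326.4 J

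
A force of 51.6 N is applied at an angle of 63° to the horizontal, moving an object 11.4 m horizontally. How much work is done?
W = Fd cosθ = 51.6×11.4×cos(63°) = 267.06 J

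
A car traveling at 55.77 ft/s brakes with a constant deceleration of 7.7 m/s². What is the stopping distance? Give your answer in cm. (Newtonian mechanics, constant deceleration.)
d = v₀² / (2a) (with unit conversion) = 1876.0 cm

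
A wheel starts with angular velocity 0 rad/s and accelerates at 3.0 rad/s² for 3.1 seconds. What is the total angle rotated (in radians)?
θ = ω₀t + ½αt² = 0×3.1 + ½×3.0×3.1² = 14.42 rad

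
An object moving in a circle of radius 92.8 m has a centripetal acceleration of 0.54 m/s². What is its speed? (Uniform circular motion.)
v = √(a_c × r) = √(0.54 × 92.8) = 7.08 m/s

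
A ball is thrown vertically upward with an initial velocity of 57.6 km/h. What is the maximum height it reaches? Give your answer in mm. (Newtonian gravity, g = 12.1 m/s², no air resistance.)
h_max = v₀²/(2g) (with unit conversion) = 10580.0 mm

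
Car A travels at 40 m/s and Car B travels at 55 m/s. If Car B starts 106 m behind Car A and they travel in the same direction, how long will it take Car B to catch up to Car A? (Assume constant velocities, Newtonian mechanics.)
Relative speed: v_rel = 55 - 40 = 15 m/s
Time to catch: t = d₀/v_rel = 106/15 = 7.07 s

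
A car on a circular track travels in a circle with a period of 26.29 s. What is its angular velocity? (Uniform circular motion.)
ω = 2π/T = 2π/26.29 = 0.239 rad/s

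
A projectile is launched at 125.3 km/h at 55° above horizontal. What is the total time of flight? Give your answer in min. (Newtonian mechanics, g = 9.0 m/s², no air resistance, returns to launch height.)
T = 2v₀sin(θ)/g (with unit conversion) = 0.1056 min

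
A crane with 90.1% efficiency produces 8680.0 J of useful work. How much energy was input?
W_in = W_out/η = 8680.0/0.901 = 9633.7 J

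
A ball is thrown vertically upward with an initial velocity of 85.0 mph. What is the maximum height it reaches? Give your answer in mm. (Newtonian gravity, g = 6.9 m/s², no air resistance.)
h_max = v₀²/(2g) (with unit conversion) = 104600.0 mm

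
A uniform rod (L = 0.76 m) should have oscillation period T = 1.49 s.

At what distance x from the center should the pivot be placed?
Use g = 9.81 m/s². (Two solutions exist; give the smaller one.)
T = 2π√((L²/12 + x²)/(gx)). Let c = T²g/(4π²) = 0.5517.
x² − cx + L²/12 = 0 → x = (c − √(c² − L²/3))/2 = 0.1086 m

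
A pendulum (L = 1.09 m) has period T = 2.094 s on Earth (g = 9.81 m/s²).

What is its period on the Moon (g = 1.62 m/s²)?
T = 2π√(L/g), so T_moon/T_earth = √(g_earth/g_moon)
T_moon = 2π√(1.09/1.62) = 5.154 s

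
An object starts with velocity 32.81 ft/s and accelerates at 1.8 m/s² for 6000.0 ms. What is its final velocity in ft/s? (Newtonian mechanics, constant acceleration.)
v = v₀ + at (with unit conversion) = 68.24 ft/s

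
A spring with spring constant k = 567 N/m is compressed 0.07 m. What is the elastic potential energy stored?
PE = ½kx² = ½×567×0.07² = 1.389 J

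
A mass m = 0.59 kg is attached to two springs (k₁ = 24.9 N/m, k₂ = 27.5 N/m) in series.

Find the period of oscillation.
k_eq = k₁k₂/(k₁+k₂) = 13.07 N/m
T = 2π√(m/k_eq) = 2π√(0.59/13.07) = 1.335 s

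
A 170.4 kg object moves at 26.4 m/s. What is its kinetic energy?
KE = ½mv² = ½×170.4×26.4² = 59380.99 J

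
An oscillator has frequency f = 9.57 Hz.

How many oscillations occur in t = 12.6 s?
n = f×t = 9.57×12.6 = 120.6 oscillations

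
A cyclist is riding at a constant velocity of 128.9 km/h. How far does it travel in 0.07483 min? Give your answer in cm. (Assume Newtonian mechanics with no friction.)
d = vt (with unit conversion) = 16080.0 cm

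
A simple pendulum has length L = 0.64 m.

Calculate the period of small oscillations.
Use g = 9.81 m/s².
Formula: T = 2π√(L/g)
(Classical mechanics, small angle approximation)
T = 2π√(L/g) = 2π√(0.64/9.81) = 1.605 s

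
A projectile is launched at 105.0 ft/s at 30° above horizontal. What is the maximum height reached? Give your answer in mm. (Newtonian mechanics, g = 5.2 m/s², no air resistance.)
H = v₀²sin²(θ)/(2g) (with unit conversion) = 24620.0 mm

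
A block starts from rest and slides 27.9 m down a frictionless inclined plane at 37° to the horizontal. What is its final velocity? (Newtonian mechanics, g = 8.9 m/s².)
a = g sin(θ) = 8.9 × sin(37°) = 5.36 m/s²
v = √(2ad) = √(2 × 5.36 × 27.9) = 17.29 m/s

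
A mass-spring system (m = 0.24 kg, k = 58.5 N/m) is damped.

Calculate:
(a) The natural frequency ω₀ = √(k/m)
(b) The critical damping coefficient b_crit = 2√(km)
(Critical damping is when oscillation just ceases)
ω₀ = √(k/m) = √(58.5/0.24) = 15.61 rad/s
b_crit = 2√(km) = 2√(58.5×0.24) = 7.494 kg/s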